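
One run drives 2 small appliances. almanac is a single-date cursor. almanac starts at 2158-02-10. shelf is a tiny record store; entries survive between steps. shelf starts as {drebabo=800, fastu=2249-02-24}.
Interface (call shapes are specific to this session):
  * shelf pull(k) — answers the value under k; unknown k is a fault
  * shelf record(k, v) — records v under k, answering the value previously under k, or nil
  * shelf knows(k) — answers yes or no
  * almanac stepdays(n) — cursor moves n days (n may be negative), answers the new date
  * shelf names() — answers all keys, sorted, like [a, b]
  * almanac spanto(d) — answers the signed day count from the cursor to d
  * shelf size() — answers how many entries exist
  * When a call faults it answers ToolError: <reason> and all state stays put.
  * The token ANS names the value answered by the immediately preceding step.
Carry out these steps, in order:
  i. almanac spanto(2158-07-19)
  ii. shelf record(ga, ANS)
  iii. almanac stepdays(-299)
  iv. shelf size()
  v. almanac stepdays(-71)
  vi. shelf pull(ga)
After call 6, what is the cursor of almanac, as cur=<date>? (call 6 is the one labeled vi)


Act: almanac spanto[d: 2158-07-19]
Obs: 159
Act: shelf record[k: ga; v: ANS]
Obs: nil
Act: almanac stepdays[n: -299]
Obs: 2157-04-17
Act: shelf size[]
Obs: 3
Act: almanac stepdays[n: -71]
Obs: 2157-02-05
Act: shelf pull[k: ga]
Obs: 159

Answer: cur=2157-02-05


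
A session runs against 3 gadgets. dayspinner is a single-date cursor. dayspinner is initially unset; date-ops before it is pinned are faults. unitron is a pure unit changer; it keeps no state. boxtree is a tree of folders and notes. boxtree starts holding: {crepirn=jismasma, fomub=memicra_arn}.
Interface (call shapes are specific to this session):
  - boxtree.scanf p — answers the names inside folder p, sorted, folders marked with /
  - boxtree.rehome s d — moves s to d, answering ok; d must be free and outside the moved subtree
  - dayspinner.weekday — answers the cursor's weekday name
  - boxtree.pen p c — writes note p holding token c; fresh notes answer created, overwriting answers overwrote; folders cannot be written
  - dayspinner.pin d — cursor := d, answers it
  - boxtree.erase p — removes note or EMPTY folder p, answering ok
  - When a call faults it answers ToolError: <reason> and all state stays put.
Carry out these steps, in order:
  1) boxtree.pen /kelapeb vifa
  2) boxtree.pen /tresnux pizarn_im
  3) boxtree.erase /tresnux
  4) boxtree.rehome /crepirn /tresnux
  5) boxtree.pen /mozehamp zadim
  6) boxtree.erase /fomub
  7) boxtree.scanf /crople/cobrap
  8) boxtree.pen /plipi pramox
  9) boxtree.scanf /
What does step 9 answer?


Answer: [kelapeb, mozehamp, plipi, tresnux]

Derivation:
==> boxtree.pen(p='/kelapeb', c='vifa')
<== created
==> boxtree.pen(p='/tresnux', c='pizarn_im')
<== created
==> boxtree.erase(p='/tresnux')
<== ok
==> boxtree.rehome(s='/crepirn', d='/tresnux')
<== ok
==> boxtree.pen(p='/mozehamp', c='zadim')
<== created
==> boxtree.erase(p='/fomub')
<== ok
==> boxtree.scanf(p='/crople/cobrap')
<== ToolError: not found
==> boxtree.pen(p='/plipi', c='pramox')
<== created
==> boxtree.scanf(p='/')
<== [kelapeb, mozehamp, plipi, tresnux]


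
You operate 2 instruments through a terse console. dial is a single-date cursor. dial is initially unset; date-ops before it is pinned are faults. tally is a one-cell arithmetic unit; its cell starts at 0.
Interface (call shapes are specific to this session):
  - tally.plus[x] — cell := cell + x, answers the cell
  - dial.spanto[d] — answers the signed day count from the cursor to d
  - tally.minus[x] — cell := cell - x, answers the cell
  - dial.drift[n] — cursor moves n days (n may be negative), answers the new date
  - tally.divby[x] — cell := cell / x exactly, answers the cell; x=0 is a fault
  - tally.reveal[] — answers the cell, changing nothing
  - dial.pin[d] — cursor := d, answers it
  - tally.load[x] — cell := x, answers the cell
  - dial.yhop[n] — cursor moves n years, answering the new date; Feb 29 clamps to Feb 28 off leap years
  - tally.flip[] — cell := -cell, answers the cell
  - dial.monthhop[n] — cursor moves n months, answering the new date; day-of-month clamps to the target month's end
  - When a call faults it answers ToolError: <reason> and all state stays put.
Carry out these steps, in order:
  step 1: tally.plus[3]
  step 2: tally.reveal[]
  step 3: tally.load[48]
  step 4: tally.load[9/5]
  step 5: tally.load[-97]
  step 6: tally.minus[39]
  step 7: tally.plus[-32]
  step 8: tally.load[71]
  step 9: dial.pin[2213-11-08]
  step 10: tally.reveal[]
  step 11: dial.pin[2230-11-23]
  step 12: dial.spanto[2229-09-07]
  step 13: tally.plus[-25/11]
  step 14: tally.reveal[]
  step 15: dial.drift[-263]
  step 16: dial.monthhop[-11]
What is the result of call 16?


·→ tally.plus(x='3')
·← 3
·→ tally.reveal()
·← 3
·→ tally.load(x='48')
·← 48
·→ tally.load(x='9/5')
·← 9/5
·→ tally.load(x='-97')
·← -97
·→ tally.minus(x='39')
·← -136
·→ tally.plus(x='-32')
·← -168
·→ tally.load(x='71')
·← 71
·→ dial.pin(d='2213-11-08')
·← 2213-11-08
·→ tally.reveal()
·← 71
·→ dial.pin(d='2230-11-23')
·← 2230-11-23
·→ dial.spanto(d='2229-09-07')
·← -442
·→ tally.plus(x='-25/11')
·← 756/11
·→ tally.reveal()
·← 756/11
·→ dial.drift(n='-263')
·← 2230-03-05
·→ dial.monthhop(n='-11')
·← 2229-04-05

Answer: 2229-04-05


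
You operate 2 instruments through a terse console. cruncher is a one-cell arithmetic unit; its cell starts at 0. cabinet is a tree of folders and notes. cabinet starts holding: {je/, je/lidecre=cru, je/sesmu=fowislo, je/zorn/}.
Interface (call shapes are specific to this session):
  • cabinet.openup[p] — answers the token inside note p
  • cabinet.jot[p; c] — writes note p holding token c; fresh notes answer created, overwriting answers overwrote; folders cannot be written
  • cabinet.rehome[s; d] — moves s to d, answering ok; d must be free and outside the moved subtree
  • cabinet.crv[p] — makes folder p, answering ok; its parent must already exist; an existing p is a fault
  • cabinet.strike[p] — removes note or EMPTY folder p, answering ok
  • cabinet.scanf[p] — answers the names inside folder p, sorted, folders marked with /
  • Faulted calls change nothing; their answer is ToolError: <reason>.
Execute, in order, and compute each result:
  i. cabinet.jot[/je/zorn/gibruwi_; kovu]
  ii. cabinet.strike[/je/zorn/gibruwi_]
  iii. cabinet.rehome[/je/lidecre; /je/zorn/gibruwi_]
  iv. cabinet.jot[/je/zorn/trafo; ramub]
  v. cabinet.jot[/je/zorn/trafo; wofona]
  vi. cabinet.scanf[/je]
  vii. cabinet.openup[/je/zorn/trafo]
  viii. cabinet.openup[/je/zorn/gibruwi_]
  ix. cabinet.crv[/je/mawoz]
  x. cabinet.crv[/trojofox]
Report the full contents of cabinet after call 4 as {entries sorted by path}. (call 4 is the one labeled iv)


Step: cabinet.jot[p=/je/zorn/gibruwi_; c=kovu]
Result: created
Step: cabinet.strike[p=/je/zorn/gibruwi_]
Result: ok
Step: cabinet.rehome[s=/je/lidecre; d=/je/zorn/gibruwi_]
Result: ok
Step: cabinet.jot[p=/je/zorn/trafo; c=ramub]
Result: created
Step: cabinet.jot[p=/je/zorn/trafo; c=wofona]
Result: overwrote
Step: cabinet.scanf[p=/je]
Result: [sesmu, zorn/]
Step: cabinet.openup[p=/je/zorn/trafo]
Result: wofona
Step: cabinet.openup[p=/je/zorn/gibruwi_]
Result: cru
Step: cabinet.crv[p=/je/mawoz]
Result: ok
Step: cabinet.crv[p=/trojofox]
Result: ok

Answer: {je/, je/sesmu=fowislo, je/zorn/, je/zorn/gibruwi_=cru, je/zorn/trafo=ramub}


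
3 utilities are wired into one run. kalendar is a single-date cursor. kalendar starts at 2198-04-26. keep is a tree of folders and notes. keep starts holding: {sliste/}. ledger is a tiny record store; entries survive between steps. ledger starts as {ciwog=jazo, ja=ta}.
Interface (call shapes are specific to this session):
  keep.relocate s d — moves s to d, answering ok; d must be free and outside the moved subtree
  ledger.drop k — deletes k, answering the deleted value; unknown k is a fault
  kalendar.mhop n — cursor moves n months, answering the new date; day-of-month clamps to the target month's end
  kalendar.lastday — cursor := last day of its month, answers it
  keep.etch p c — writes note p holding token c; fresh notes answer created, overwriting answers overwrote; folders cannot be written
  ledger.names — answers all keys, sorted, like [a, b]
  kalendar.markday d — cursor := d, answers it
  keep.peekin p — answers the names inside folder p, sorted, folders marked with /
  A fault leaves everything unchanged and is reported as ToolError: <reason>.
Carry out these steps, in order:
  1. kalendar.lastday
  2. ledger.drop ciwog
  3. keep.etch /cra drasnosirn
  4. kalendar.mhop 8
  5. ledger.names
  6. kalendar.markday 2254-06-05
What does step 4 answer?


Answer: 2198-12-30

Derivation:
! kalendar.lastday() ~> 2198-04-30
! ledger.drop(k→ciwog) ~> jazo
! keep.etch(p→/cra, c→drasnosirn) ~> created
! kalendar.mhop(n→8) ~> 2198-12-30
! ledger.names() ~> [ja]
! kalendar.markday(d→2254-06-05) ~> 2254-06-05


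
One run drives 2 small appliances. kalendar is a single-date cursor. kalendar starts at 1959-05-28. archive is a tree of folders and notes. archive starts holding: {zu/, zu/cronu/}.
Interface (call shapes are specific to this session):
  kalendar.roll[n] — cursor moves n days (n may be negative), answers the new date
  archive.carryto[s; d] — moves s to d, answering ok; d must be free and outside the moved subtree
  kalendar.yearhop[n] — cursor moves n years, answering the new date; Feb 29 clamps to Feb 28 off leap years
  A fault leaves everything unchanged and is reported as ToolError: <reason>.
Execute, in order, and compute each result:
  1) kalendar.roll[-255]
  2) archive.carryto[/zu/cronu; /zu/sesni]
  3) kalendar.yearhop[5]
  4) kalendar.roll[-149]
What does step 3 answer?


>>> kalendar.roll n: -255
= 1958-09-15
>>> archive.carryto s: /zu/cronu d: /zu/sesni
= ok
>>> kalendar.yearhop n: 5
= 1963-09-15
>>> kalendar.roll n: -149
= 1963-04-19

Answer: 1963-09-15


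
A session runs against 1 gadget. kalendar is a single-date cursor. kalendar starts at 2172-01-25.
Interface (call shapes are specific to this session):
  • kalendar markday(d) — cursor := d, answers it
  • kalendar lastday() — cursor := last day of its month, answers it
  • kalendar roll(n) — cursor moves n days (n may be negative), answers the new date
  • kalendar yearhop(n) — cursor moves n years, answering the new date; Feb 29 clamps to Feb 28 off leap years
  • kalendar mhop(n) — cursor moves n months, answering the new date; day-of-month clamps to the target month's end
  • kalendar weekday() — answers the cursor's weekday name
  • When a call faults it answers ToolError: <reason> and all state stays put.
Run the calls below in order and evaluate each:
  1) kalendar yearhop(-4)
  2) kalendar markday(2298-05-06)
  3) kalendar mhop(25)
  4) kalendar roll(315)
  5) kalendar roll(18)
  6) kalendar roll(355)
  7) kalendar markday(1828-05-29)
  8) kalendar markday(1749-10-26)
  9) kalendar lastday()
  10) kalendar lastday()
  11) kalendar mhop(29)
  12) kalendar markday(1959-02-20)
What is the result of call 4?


>> kalendar yearhop(n→-4)
<< 2168-01-25
>> kalendar markday(d→2298-05-06)
<< 2298-05-06
>> kalendar mhop(n→25)
<< 2300-06-06
>> kalendar roll(n→315)
<< 2301-04-17
>> kalendar roll(n→18)
<< 2301-05-05
>> kalendar roll(n→355)
<< 2302-04-25
>> kalendar markday(d→1828-05-29)
<< 1828-05-29
>> kalendar markday(d→1749-10-26)
<< 1749-10-26
>> kalendar lastday()
<< 1749-10-31
>> kalendar lastday()
<< 1749-10-31
>> kalendar mhop(n→29)
<< 1752-03-31
>> kalendar markday(d→1959-02-20)
<< 1959-02-20

Answer: 2301-04-17


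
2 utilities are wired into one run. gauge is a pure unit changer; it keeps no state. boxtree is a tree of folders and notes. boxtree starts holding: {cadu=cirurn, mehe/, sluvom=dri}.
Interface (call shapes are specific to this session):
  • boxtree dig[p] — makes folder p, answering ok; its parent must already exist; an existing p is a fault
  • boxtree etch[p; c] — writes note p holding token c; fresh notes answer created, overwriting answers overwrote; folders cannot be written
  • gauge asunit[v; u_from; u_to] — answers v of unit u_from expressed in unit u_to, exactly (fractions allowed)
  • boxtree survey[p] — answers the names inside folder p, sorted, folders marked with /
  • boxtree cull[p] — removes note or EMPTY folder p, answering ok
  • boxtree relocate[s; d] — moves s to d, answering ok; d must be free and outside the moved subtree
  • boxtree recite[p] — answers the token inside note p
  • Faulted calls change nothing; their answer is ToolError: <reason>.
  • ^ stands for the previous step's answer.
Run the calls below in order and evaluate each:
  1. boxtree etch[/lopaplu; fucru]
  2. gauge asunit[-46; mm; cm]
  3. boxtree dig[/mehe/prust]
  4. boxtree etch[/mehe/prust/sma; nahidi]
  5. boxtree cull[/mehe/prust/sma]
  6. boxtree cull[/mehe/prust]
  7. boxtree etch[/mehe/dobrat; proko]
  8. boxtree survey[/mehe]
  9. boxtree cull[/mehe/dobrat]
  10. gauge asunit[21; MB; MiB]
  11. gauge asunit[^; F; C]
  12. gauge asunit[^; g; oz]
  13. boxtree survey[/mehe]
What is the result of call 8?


% 1. boxtree etch(p: /lopaplu, c: fucru) : created
% 2. gauge asunit(v: -46, u_from: mm, u_to: cm) : -23/5
% 3. boxtree dig(p: /mehe/prust) : ok
% 4. boxtree etch(p: /mehe/prust/sma, c: nahidi) : created
% 5. boxtree cull(p: /mehe/prust/sma) : ok
% 6. boxtree cull(p: /mehe/prust) : ok
% 7. boxtree etch(p: /mehe/dobrat, c: proko) : created
% 8. boxtree survey(p: /mehe) : [dobrat]
% 9. boxtree cull(p: /mehe/dobrat) : ok
% 10. gauge asunit(v: 21, u_from: MB, u_to: MiB) : 328125/16384
% 11. gauge asunit(v: ^, u_from: F, u_to: C) : -980815/147456
% 12. gauge asunit(v: ^, u_from: g, u_to: oz) : -278640625/1187587296
% 13. boxtree survey(p: /mehe) : []

Answer: [dobrat]


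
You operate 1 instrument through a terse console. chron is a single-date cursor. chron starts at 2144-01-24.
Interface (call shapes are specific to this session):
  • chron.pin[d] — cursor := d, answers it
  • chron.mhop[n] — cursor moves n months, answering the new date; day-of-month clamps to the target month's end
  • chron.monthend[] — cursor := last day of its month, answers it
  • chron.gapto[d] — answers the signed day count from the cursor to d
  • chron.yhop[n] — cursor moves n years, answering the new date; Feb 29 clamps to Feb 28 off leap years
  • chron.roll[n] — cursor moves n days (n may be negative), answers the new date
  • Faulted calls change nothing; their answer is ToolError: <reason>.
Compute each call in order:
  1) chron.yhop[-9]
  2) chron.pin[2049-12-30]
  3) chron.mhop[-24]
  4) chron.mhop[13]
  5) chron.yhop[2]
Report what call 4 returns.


Answer: 2049-01-30

Derivation:
// 1. chron.yhop(n='-9') => 2135-01-24
// 2. chron.pin(d='2049-12-30') => 2049-12-30
// 3. chron.mhop(n='-24') => 2047-12-30
// 4. chron.mhop(n='13') => 2049-01-30
// 5. chron.yhop(n='2') => 2051-01-30


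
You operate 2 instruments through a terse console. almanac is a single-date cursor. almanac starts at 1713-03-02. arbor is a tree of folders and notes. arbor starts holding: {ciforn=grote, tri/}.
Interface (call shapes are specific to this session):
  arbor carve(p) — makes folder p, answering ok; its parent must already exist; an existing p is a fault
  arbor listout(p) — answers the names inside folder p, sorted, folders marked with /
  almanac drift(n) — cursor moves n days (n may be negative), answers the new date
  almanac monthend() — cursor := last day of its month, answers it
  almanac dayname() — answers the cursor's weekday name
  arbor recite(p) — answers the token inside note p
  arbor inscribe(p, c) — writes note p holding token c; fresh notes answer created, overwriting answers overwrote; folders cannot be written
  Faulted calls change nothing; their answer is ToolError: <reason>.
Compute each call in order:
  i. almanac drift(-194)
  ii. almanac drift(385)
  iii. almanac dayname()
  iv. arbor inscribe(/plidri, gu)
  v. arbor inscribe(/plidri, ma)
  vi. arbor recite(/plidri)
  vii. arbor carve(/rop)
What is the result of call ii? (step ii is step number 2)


Then almanac drift using n='-194', → 1712-08-20.
I try almanac drift using n='385', and observe 1713-09-09.
Then almanac dayname(), and observe Saturday.
I run arbor inscribe using p='/plidri', c='gu', giving created.
I try arbor inscribe using p='/plidri', c='ma', which returns overwrote.
I try arbor recite using p='/plidri', and see ma.
I call arbor carve using p='/rop', — result: ok.

Answer: 1713-09-09


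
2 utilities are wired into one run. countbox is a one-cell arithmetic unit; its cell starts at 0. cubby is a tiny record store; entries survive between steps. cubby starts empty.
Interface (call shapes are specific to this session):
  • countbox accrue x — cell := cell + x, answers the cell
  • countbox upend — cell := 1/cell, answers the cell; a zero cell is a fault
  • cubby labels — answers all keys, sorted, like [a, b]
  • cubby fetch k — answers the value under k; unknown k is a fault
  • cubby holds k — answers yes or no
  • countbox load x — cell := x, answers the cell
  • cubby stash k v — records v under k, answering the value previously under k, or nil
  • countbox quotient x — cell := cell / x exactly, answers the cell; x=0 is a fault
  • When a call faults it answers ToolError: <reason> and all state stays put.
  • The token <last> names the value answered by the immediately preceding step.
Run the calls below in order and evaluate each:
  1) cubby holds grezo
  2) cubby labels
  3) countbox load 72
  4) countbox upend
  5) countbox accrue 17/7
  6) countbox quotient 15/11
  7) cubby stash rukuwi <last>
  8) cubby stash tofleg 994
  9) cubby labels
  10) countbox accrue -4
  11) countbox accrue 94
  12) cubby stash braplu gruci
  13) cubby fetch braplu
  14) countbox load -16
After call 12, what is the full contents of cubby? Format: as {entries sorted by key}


Answer: {braplu=gruci, rukuwi=13541/7560, tofleg=994}

Derivation:
CALL cubby holds[k→grezo]
RET  no
CALL cubby labels[]
RET  []
CALL countbox load[x→72]
RET  72
CALL countbox upend[]
RET  1/72
CALL countbox accrue[x→17/7]
RET  1231/504
CALL countbox quotient[x→15/11]
RET  13541/7560
CALL cubby stash[k→rukuwi; v→<last>]
RET  nil
CALL cubby stash[k→tofleg; v→994]
RET  nil
CALL cubby labels[]
RET  [rukuwi, tofleg]
CALL countbox accrue[x→-4]
RET  -16699/7560
CALL countbox accrue[x→94]
RET  693941/7560
CALL cubby stash[k→braplu; v→gruci]
RET  nil
CALL cubby fetch[k→braplu]
RET  gruci
CALL countbox load[x→-16]
RET  -16


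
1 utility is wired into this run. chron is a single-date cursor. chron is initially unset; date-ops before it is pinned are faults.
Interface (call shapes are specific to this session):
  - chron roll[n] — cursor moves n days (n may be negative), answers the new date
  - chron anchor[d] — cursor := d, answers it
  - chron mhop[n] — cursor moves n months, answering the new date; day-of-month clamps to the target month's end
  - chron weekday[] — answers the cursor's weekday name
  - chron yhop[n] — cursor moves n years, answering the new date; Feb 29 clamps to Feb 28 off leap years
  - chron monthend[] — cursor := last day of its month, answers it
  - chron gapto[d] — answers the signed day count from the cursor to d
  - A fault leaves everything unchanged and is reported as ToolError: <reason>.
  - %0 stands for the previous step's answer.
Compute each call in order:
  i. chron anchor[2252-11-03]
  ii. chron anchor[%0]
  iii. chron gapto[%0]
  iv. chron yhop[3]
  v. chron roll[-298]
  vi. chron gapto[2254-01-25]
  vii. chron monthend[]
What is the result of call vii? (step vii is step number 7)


# chron anchor(d: 2252-11-03) : 2252-11-03
# chron anchor(d: %0) : 2252-11-03
# chron gapto(d: %0) : 0
# chron yhop(n: 3) : 2255-11-03
# chron roll(n: -298) : 2255-01-09
# chron gapto(d: 2254-01-25) : -349
# chron monthend() : 2255-01-31

Answer: 2255-01-31


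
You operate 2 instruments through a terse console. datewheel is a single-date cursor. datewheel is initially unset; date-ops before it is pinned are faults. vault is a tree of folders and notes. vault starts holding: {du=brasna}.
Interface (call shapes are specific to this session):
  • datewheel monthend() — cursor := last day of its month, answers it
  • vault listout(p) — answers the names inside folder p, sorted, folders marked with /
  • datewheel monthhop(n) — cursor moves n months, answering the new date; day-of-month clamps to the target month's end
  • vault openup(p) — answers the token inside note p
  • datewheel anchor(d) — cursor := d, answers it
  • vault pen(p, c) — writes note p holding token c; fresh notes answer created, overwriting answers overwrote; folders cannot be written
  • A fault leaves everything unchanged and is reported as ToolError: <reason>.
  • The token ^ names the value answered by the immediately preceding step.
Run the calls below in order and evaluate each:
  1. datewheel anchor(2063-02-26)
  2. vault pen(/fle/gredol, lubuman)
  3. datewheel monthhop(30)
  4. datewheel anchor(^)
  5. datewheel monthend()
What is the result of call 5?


Answer: 2065-08-31

Derivation:
·→ datewheel anchor(d=2063-02-26)
·← 2063-02-26
·→ vault pen(p=/fle/gredol, c=lubuman)
·← ToolError: no parent
·→ datewheel monthhop(n=30)
·← 2065-08-26
·→ datewheel anchor(d=^)
·← 2065-08-26
·→ datewheel monthend()
·← 2065-08-31


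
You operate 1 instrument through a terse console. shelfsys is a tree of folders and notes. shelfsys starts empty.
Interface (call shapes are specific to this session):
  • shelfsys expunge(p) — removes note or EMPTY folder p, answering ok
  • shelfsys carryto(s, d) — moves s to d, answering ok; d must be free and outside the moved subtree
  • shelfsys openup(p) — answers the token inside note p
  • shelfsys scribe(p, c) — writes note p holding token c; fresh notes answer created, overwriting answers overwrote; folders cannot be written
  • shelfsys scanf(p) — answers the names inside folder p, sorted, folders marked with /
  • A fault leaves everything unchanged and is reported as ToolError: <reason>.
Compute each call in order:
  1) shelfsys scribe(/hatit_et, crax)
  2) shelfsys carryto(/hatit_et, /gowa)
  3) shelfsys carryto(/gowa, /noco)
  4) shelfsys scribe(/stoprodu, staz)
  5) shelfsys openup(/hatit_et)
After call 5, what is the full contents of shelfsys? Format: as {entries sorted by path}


Do: shelfsys scribe[p=/hatit_et; c=crax]
See: created
Do: shelfsys carryto[s=/hatit_et; d=/gowa]
See: ok
Do: shelfsys carryto[s=/gowa; d=/noco]
See: ok
Do: shelfsys scribe[p=/stoprodu; c=staz]
See: created
Do: shelfsys openup[p=/hatit_et]
See: ToolError: not found

Answer: {noco=crax, stoprodu=staz}


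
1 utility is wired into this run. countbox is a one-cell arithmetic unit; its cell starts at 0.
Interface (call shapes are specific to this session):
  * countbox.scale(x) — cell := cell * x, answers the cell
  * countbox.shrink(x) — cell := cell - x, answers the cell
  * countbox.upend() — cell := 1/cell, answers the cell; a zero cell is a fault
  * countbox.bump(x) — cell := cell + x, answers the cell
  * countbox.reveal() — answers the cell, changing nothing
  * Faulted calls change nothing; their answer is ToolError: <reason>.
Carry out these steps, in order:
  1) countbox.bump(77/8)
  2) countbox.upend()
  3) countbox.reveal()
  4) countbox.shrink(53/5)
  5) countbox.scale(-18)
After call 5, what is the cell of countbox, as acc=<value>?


! 1. countbox.bump(x='77/8') : 77/8
! 2. countbox.upend() : 8/77
! 3. countbox.reveal() : 8/77
! 4. countbox.shrink(x='53/5') : -4041/385
! 5. countbox.scale(x='-18') : 72738/385

Answer: acc=72738/385


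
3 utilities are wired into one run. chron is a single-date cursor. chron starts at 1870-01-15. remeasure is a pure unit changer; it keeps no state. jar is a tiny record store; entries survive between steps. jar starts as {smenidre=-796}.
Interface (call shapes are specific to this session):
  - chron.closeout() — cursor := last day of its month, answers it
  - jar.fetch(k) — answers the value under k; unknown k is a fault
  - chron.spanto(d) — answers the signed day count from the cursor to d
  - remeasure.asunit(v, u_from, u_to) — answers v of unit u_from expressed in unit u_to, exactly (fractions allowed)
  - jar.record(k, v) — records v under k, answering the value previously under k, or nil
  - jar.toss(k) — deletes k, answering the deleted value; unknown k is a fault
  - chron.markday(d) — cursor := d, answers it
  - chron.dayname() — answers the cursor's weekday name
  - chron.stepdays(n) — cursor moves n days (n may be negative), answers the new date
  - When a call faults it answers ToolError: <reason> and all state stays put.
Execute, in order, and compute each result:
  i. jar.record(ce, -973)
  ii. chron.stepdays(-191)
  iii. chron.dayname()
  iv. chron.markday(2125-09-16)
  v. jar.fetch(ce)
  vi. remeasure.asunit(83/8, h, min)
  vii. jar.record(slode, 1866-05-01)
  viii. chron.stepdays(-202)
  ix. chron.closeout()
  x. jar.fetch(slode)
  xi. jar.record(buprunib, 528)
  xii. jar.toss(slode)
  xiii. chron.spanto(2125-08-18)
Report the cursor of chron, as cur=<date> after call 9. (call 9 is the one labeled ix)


~$ record k→ce v→-973
= nil
~$ stepdays n→-191
= 1869-07-08
~$ dayname
= Thursday
~$ markday d→2125-09-16
= 2125-09-16
~$ fetch k→ce
= -973
~$ asunit v→83/8 u_from→h u_to→min
= 1245/2
~$ record k→slode v→1866-05-01
= nil
~$ stepdays n→-202
= 2125-02-26
~$ closeout
= 2125-02-28
~$ fetch k→slode
= 1866-05-01
~$ record k→buprunib v→528
= nil
~$ toss k→slode
= 1866-05-01
~$ spanto d→2125-08-18
= 171

Answer: cur=2125-02-28


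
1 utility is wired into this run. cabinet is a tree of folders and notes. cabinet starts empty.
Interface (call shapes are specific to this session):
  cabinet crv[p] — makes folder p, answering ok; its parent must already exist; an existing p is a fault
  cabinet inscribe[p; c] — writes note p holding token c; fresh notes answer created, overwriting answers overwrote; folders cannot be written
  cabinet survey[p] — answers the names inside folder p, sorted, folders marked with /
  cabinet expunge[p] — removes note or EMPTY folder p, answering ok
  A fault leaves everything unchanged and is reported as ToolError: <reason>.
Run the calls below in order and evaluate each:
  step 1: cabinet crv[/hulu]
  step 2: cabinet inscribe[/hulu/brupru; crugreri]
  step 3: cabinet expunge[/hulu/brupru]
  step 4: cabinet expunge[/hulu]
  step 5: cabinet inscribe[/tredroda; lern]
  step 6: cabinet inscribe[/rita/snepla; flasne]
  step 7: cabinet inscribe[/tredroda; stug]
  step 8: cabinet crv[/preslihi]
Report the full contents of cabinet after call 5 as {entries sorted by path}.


Answer: {tredroda=lern}

Derivation:
==> cabinet crv(p=/hulu)
<== ok
==> cabinet inscribe(p=/hulu/brupru, c=crugreri)
<== created
==> cabinet expunge(p=/hulu/brupru)
<== ok
==> cabinet expunge(p=/hulu)
<== ok
==> cabinet inscribe(p=/tredroda, c=lern)
<== created
==> cabinet inscribe(p=/rita/snepla, c=flasne)
<== ToolError: no parent
==> cabinet inscribe(p=/tredroda, c=stug)
<== overwrote
==> cabinet crv(p=/preslihi)
<== ok


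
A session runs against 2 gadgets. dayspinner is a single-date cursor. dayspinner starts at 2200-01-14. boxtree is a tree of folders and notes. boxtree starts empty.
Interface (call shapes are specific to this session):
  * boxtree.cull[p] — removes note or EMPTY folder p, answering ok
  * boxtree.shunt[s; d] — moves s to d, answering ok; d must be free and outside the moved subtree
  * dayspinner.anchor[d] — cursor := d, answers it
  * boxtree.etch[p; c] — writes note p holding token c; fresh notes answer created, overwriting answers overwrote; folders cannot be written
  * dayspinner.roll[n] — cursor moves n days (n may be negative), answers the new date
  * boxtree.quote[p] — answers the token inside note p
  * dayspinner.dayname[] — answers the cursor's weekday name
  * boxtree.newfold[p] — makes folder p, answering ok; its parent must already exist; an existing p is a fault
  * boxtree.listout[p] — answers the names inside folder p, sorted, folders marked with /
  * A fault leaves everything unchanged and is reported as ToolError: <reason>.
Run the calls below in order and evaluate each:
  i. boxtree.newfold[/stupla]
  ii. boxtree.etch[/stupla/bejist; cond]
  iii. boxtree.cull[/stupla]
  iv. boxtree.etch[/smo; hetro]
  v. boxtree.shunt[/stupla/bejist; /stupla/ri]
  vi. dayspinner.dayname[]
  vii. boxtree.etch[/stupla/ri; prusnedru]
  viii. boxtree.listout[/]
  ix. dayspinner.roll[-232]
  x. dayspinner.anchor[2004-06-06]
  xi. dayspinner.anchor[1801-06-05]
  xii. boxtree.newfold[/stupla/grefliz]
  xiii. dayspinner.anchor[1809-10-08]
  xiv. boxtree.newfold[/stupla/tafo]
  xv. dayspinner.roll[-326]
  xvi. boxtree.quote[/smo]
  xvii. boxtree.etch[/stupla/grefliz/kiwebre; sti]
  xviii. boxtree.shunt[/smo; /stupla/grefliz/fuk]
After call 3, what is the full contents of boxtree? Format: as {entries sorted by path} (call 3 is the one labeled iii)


Answer: {stupla/, stupla/bejist=cond}

Derivation:
! boxtree.newfold(p→/stupla) => ok
! boxtree.etch(p→/stupla/bejist, c→cond) => created
! boxtree.cull(p→/stupla) => ToolError: not empty
! boxtree.etch(p→/smo, c→hetro) => created
! boxtree.shunt(s→/stupla/bejist, d→/stupla/ri) => ok
! dayspinner.dayname() => Tuesday
! boxtree.etch(p→/stupla/ri, c→prusnedru) => overwrote
! boxtree.listout(p→/) => [smo, stupla/]
! dayspinner.roll(n→-232) => 2199-05-27
! dayspinner.anchor(d→2004-06-06) => 2004-06-06
! dayspinner.anchor(d→1801-06-05) => 1801-06-05
! boxtree.newfold(p→/stupla/grefliz) => ok
! dayspinner.anchor(d→1809-10-08) => 1809-10-08
! boxtree.newfold(p→/stupla/tafo) => ok
! dayspinner.roll(n→-326) => 1808-11-16
! boxtree.quote(p→/smo) => hetro
! boxtree.etch(p→/stupla/grefliz/kiwebre, c→sti) => created
! boxtree.shunt(s→/smo, d→/stupla/grefliz/fuk) => ok


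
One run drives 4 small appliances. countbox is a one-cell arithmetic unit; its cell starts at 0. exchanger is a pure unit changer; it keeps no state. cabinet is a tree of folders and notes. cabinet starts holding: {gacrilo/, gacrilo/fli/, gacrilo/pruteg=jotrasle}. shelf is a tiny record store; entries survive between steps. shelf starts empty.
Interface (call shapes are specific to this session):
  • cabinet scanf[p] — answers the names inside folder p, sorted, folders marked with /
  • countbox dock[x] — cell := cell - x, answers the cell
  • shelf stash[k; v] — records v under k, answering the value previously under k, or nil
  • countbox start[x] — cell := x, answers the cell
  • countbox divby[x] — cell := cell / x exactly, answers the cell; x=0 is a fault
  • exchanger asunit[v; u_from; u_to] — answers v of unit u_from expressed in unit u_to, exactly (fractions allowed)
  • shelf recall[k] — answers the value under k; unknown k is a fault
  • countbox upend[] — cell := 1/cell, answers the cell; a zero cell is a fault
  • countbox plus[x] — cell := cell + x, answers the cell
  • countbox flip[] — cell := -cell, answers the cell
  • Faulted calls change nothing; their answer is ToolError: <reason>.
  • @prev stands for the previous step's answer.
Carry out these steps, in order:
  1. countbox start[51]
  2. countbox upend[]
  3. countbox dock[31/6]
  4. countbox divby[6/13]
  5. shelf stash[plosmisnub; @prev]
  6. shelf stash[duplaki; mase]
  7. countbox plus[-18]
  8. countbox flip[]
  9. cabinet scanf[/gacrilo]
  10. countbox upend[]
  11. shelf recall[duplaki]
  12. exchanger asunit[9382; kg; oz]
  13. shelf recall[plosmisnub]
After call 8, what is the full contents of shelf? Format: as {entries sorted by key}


·→ countbox start(x=51)
·← 51
·→ countbox upend()
·← 1/51
·→ countbox dock(x=31/6)
·← -175/34
·→ countbox divby(x=6/13)
·← -2275/204
·→ shelf stash(k=plosmisnub, v=@prev)
·← nil
·→ shelf stash(k=duplaki, v=mase)
·← nil
·→ countbox plus(x=-18)
·← -5947/204
·→ countbox flip()
·← 5947/204
·→ cabinet scanf(p=/gacrilo)
·← [fli/, pruteg]
·→ countbox upend()
·← 204/5947
·→ shelf recall(k=duplaki)
·← mase
·→ exchanger asunit(v=9382, u_from=kg, u_to=oz)
·← 15011200000000/45359237
·→ shelf recall(k=plosmisnub)
·← -2275/204

Answer: {duplaki=mase, plosmisnub=-2275/204}


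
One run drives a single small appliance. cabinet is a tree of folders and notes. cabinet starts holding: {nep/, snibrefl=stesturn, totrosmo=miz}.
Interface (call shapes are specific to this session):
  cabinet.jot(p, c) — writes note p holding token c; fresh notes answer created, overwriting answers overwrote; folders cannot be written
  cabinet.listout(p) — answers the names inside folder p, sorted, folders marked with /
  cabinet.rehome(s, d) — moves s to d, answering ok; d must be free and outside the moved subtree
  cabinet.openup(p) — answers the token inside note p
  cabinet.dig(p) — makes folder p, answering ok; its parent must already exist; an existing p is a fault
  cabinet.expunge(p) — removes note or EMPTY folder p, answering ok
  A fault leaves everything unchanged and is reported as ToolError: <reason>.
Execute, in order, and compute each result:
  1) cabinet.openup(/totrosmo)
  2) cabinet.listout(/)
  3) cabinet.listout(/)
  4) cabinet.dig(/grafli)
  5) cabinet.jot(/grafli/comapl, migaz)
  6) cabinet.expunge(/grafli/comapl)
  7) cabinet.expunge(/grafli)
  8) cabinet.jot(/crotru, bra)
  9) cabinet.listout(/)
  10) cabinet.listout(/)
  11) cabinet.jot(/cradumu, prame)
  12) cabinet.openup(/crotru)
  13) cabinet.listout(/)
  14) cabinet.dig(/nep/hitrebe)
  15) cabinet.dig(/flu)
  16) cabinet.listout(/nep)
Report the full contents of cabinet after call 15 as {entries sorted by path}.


Answer: {cradumu=prame, crotru=bra, flu/, nep/, nep/hitrebe/, snibrefl=stesturn, totrosmo=miz}

Derivation:
I use openup on p=/totrosmo, and get miz.
I call listout on p=/, which returns [nep/, snibrefl, totrosmo].
I invoke listout on p=/, giving [nep/, snibrefl, totrosmo].
I try dig on p=/grafli, giving ok.
Now I run jot on p=/grafli/comapl, c=migaz, and get created.
I call expunge on p=/grafli/comapl, giving ok.
Invoking expunge on p=/grafli: ok.
I try jot on p=/crotru, c=bra, yielding created.
Then listout on p=/: [crotru, nep/, snibrefl, totrosmo].
I run listout on p=/, and get [crotru, nep/, snibrefl, totrosmo].
Using jot on p=/cradumu, c=prame, yielding created.
Next I call openup on p=/crotru: bra.
I use listout on p=/, — result: [cradumu, crotru, nep/, snibrefl, totrosmo].
I run dig on p=/nep/hitrebe: ok.
Now I run dig on p=/flu, which returns ok.
Invoking listout on p=/nep, — result: [hitrebe/].


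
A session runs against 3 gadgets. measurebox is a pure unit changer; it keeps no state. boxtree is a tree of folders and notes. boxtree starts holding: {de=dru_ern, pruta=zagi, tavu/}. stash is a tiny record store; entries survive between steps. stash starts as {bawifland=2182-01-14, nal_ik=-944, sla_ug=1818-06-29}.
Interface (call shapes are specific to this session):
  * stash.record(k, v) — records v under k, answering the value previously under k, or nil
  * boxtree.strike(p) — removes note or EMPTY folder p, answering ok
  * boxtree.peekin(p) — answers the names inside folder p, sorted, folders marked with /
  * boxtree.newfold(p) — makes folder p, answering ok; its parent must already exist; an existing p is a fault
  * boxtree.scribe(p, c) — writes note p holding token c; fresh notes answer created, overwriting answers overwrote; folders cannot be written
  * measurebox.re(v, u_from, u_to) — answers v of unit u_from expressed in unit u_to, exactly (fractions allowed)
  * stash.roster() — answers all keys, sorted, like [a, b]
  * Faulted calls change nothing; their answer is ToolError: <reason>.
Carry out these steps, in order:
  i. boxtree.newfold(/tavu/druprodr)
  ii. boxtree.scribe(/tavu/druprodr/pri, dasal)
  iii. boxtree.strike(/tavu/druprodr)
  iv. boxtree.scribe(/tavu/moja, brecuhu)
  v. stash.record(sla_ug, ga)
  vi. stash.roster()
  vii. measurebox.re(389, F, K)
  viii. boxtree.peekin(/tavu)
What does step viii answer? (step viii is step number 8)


Answer: [druprodr/, moja]

Derivation:
→ boxtree.newfold(/tavu/druprodr)
← ok
→ boxtree.scribe(/tavu/druprodr/pri, dasal)
← created
→ boxtree.strike(/tavu/druprodr)
← ToolError: not empty
→ boxtree.scribe(/tavu/moja, brecuhu)
← created
→ stash.record(sla_ug, ga)
← 1818-06-29
→ stash.roster()
← [bawifland, nal_ik, sla_ug]
→ measurebox.re(389, F, K)
← 28289/60
→ boxtree.peekin(/tavu)
← [druprodr/, moja]


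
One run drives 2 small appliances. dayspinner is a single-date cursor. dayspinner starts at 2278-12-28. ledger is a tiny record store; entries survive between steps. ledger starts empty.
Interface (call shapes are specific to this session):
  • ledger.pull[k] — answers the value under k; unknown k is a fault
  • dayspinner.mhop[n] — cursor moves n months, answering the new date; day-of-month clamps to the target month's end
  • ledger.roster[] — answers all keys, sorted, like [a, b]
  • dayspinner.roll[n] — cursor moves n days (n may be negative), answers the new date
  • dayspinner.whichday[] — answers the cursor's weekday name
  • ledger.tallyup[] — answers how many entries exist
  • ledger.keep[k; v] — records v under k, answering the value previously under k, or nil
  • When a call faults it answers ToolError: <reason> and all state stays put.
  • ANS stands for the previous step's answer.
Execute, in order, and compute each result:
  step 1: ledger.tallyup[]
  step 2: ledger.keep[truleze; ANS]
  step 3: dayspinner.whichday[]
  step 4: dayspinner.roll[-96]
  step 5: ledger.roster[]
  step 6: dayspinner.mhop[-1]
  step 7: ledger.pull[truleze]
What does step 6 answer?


Answer: 2278-08-23

Derivation:
> ledger.tallyup
[out] 0
> ledger.keep k='truleze' v='ANS'
[out] nil
> dayspinner.whichday
[out] Saturday
> dayspinner.roll n='-96'
[out] 2278-09-23
> ledger.roster
[out] [truleze]
> dayspinner.mhop n='-1'
[out] 2278-08-23
> ledger.pull k='truleze'
[out] 0


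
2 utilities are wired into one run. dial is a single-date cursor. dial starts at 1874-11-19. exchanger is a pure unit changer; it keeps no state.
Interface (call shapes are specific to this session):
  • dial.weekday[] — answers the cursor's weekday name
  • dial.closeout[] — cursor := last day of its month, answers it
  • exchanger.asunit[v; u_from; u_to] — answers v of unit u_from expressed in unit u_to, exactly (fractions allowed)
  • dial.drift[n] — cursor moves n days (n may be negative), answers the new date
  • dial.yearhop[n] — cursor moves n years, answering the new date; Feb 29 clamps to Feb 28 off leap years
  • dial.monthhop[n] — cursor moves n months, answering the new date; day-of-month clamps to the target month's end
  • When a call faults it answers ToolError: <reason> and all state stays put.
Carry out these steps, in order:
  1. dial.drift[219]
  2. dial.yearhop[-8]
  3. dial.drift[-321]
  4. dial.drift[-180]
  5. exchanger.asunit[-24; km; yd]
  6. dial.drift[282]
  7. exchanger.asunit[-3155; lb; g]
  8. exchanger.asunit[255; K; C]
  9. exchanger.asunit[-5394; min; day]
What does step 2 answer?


% dial.drift 219
[out] 1875-06-26
% dial.yearhop -8
[out] 1867-06-26
% dial.drift -321
[out] 1866-08-09
% dial.drift -180
[out] 1866-02-10
% exchanger.asunit -24 km yd
[out] -10000000/381
% dial.drift 282
[out] 1866-11-19
% exchanger.asunit -3155 lb g
[out] -28621678547/20000
% exchanger.asunit 255 K C
[out] -363/20
% exchanger.asunit -5394 min day
[out] -899/240

Answer: 1867-06-26


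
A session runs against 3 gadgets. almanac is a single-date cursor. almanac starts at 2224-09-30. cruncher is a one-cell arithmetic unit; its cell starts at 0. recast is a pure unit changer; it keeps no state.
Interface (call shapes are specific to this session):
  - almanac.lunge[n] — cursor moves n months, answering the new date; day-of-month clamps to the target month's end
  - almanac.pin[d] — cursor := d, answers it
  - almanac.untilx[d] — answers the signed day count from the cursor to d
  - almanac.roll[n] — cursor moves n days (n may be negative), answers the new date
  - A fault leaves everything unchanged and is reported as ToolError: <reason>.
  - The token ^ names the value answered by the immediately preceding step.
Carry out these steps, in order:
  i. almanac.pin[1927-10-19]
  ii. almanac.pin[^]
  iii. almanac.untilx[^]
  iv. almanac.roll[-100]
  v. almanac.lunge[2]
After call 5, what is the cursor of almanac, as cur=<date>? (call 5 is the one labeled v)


Answer: cur=1927-09-11

Derivation:
>>> almanac.pin d: 1927-10-19
= 1927-10-19
>>> almanac.pin d: ^
= 1927-10-19
>>> almanac.untilx d: ^
= 0
>>> almanac.roll n: -100
= 1927-07-11
>>> almanac.lunge n: 2
= 1927-09-11
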